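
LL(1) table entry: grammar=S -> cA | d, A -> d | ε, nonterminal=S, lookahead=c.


For [S, c]: 'c' ∈ FIRST(cA)
Entry: S -> cA


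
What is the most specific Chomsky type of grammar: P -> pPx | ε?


Single nonterminal LHS, but p^n x^n is not regular
Classification: Type 2 (Context-Free)


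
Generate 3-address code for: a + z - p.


Break into single-operator statements:
t1 = a + z
t2 = t1 - p


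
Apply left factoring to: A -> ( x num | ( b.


Common prefix: '('
Factored: A -> ( A', A' -> x num | b


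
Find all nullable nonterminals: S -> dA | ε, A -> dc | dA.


A nonterminal is nullable iff some alternative derives ε (directly, or every symbol in it is nullable)
Nullable: {S}


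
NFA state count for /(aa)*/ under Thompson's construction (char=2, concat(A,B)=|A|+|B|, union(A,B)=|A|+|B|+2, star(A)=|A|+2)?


Syntax tree has 2 char leaf(s), 0 union(s), 1 star(s)
chars contribute 2×2 = 4; each union adds +2; each star adds +2
Total: 4 + 0 + 2 = 6 states


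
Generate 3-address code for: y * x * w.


Break into single-operator statements:
t1 = y * x
t2 = t1 * w


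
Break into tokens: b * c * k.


Scan left to right, longest-match per lexeme
Tokens: ID(b), OP(*), ID(c), OP(*), ID(k)


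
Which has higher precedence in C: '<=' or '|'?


'<=' is relational (level 7); '|' is bitwise OR (level 3)
Higher level binds tighter
'<=' has higher precedence than '|'


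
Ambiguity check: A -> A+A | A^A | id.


'id+id^id' has two parse trees (no precedence encoded between + and ^)
Ambiguous


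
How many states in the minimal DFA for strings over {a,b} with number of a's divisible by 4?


Track (count of a) mod 4: states 0..3, accept at 0
Minimal DFA: 4 states


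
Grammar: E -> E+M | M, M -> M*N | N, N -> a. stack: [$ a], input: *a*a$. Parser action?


'a' on top is the handle for N -> a
Action: reduce (N -> a)


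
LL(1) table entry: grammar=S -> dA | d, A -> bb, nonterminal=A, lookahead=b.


For [A, b]: 'b' ∈ FIRST(bb)
Entry: A -> bb


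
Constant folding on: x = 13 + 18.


13 + 18 = 31 at compile time
Optimized: x = 31


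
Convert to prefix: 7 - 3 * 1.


'*' binds tighter: tree is (- 7 (* 3 1))
Prefix: - 7 * 3 1


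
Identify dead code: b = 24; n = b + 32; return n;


b is read by n's definition; n is returned
No dead code


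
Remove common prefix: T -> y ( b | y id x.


Common prefix: 'y'
Factored: T -> y T', T' -> ( b | id x


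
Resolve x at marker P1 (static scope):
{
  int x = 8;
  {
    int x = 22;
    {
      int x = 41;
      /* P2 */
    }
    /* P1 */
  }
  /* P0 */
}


x declared in the same block as P1
x = 22


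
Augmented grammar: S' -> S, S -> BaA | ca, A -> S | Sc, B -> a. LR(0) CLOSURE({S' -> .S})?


Start: S' -> .S
For each item with dot before a nonterminal B, add B -> .γ for every B-production
Closure: [S' -> .S, S -> .BaA, S -> .ca, B -> .a]


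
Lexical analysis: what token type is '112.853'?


Pattern: digits with a decimal point
Type: FLOAT_LITERAL


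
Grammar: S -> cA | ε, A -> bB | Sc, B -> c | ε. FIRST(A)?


Per alternative of A: FIRST(bB) = {b}; FIRST(Sc) = {c}
FIRST(A) = {b, c}


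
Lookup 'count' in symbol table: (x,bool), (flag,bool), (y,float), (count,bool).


Lookup 'count' → type bool


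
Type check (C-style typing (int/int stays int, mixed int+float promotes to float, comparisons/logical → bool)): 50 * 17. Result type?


Operand types: int * int
Rule: mixed int/float promotes to float; int/int stays int
Result type: int


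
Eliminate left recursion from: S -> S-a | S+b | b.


Left-recursive alternatives: S-a, S+b; non-recursive: b
Introduce S': S -> bS', S' -> -aS' | +bS' | ε


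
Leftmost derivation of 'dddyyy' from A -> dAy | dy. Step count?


Derivation: A => dAy => ddAyy => dddyyy
Steps: 3


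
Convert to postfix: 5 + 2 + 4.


Left to right (same or higher precedence on left)
Postfix: 5 2 + 4 +


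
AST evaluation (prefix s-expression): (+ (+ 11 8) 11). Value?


Evaluate inner: (+ 11 8) = 19
Evaluate root: (+ 19 11) = 30
Result: 30


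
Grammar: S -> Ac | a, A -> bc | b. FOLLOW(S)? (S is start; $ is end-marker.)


$ ∈ FOLLOW(S). For each A -> αBβ: add FIRST(β)\{ε} to FOLLOW(B); if β nullable, add FOLLOW(A).
FOLLOW(S) = {$}


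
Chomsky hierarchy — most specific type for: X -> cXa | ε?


Single nonterminal LHS, but c^n a^n is not regular
Classification: Type 2 (Context-Free)


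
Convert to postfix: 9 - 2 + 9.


Left to right (same or higher precedence on left)
Postfix: 9 2 - 9 +


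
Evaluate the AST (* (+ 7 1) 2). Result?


Evaluate inner: (+ 7 1) = 8
Evaluate root: (* 8 2) = 16
Result: 16


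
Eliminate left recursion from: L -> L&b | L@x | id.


Left-recursive alternatives: L&b, L@x; non-recursive: id
Introduce L': L -> idL', L' -> &bL' | @xL' | ε


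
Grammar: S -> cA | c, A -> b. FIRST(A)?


Per alternative of A: FIRST(b) = {b}
FIRST(A) = {b}


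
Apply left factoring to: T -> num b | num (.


Common prefix: 'num'
Factored: T -> num T', T' -> b | (


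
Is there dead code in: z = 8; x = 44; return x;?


z is assigned but never read
Dead: 'z = 8'


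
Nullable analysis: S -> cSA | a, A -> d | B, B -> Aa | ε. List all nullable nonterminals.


A nonterminal is nullable iff some alternative derives ε (directly, or every symbol in it is nullable)
Nullable: {A, B}


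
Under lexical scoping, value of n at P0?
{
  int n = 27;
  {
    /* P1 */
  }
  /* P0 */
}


n declared in the same block as P0
n = 27


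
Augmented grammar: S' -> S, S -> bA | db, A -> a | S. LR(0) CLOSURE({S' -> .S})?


Start: S' -> .S
For each item with dot before a nonterminal B, add B -> .γ for every B-production
Closure: [S' -> .S, S -> .bA, S -> .db]


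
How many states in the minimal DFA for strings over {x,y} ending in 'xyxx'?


Track the longest suffix of input matching a prefix of 'xyxx': 5 classes (prefixes of length 0..4)
Minimal DFA: 5 states


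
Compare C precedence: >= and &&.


'>=' is relational (level 7); '&&' is logical AND (level 2)
Higher level binds tighter
'>=' has higher precedence than '&&'


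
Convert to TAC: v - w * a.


Break into single-operator statements:
t1 = w * a
t2 = v - t1


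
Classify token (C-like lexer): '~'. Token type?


Pattern: operator symbol
Type: OPERATOR


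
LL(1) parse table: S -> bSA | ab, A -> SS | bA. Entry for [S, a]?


For [S, a]: 'a' ∈ FIRST(ab)
Entry: S -> ab


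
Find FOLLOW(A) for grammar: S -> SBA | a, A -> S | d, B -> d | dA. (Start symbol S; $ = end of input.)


$ ∈ FOLLOW(S). For each A -> αBβ: add FIRST(β)\{ε} to FOLLOW(B); if β nullable, add FOLLOW(A).
FOLLOW(A) = {$, a, d}


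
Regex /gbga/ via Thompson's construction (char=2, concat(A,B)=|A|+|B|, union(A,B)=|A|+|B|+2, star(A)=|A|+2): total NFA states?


Syntax tree has 4 char leaf(s), 0 union(s), 0 star(s)
chars contribute 4×2 = 8; each union adds +2; each star adds +2
Total: 8 + 0 + 0 = 8 states


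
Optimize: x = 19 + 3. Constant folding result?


19 + 3 = 22 at compile time
Optimized: x = 22


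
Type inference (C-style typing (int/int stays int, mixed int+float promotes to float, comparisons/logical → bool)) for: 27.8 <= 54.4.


Operand types: float <= float
Rule: comparison yields bool
Result type: bool


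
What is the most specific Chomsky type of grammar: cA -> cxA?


LHS has context (more than one symbol) and |LHS| ≤ |RHS|
Classification: Type 1 (Context-Sensitive)


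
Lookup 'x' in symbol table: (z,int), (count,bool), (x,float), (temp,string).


Lookup 'x' → type float


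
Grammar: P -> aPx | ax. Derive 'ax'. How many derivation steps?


Derivation: P => ax
Steps: 1


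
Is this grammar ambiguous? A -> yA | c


right-linear, alternatives start with distinct terminals 'y' vs 'c': unique leftmost derivation
Unambiguous


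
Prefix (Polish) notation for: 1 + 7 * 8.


'*' binds tighter: tree is (+ 1 (* 7 8))
Prefix: + 1 * 7 8


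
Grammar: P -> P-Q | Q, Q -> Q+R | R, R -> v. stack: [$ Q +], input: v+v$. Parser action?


no handle; shift 'v'
Action: shift


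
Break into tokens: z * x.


Scan left to right, longest-match per lexeme
Tokens: ID(z), OP(*), ID(x)


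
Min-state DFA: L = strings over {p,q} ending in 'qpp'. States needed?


Track the longest suffix of input matching a prefix of 'qpp': 4 classes (prefixes of length 0..3)
Minimal DFA: 4 states


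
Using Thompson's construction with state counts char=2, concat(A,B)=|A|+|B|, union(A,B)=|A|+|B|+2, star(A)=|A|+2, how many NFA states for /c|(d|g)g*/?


Syntax tree has 4 char leaf(s), 2 union(s), 1 star(s)
chars contribute 4×2 = 8; each union adds +2; each star adds +2
Total: 8 + 4 + 2 = 14 states


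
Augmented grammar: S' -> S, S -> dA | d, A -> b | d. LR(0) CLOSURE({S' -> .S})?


Start: S' -> .S
For each item with dot before a nonterminal B, add B -> .γ for every B-production
Closure: [S' -> .S, S -> .dA, S -> .d]


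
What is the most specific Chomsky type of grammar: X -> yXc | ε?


Single nonterminal LHS, but y^n c^n is not regular
Classification: Type 2 (Context-Free)


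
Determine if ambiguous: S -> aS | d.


right-linear, alternatives start with distinct terminals 'a' vs 'd': unique leftmost derivation
Unambiguous


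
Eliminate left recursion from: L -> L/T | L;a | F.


Left-recursive alternatives: L/T, L;a; non-recursive: F
Introduce L': L -> FL', L' -> /TL' | ;aL' | ε


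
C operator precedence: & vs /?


'/' is multiplicative (level 10); '&' is bitwise AND (level 5)
Higher level binds tighter
'/' has higher precedence than '&'


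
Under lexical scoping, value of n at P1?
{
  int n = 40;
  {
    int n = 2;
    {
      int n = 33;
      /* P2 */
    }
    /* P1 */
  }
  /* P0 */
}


n declared in the same block as P1
n = 2


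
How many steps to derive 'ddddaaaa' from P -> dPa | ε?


Derivation: P => dPa => ddPaa => dddPaaa => ddddPaaaa => ddddaaaa
Steps: 5


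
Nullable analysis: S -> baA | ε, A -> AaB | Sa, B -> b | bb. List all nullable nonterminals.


A nonterminal is nullable iff some alternative derives ε (directly, or every symbol in it is nullable)
Nullable: {S}


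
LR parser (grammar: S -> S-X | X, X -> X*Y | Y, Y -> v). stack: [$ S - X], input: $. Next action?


handle 'S-X' on top; lookahead ∈ FOLLOW(S) = {-, $}
Action: reduce (S -> S-X)


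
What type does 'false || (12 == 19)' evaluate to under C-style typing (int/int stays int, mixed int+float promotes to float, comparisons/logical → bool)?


Operand types: bool || bool
Rule: logical operators take bool operands and yield bool
Result type: bool


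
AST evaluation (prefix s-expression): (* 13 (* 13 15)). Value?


Evaluate inner: (* 13 15) = 195
Evaluate root: (* 13 195) = 2535
Result: 2535


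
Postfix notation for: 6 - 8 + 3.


Left to right (same or higher precedence on left)
Postfix: 6 8 - 3 +


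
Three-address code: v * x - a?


Break into single-operator statements:
t1 = v * x
t2 = t1 - a


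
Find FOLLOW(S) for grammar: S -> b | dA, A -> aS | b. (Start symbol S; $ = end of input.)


$ ∈ FOLLOW(S). For each A -> αBβ: add FIRST(β)\{ε} to FOLLOW(B); if β nullable, add FOLLOW(A).
FOLLOW(S) = {$}


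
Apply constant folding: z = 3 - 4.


3 - 4 = -1 at compile time
Optimized: z = -1


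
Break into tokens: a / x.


Scan left to right, longest-match per lexeme
Tokens: ID(a), OP(/), ID(x)


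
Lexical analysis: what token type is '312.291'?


Pattern: digits with a decimal point
Type: FLOAT_LITERAL


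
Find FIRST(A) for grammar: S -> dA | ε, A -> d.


Per alternative of A: FIRST(d) = {d}
FIRST(A) = {d}


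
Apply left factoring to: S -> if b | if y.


Common prefix: 'if'
Factored: S -> if S', S' -> b | y


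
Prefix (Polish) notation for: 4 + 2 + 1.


left-to-right (same/higher precedence on left): tree is (+ (+ 4 2) 1)
Prefix: + + 4 2 1


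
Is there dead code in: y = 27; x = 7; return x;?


y is assigned but never read
Dead: 'y = 27'


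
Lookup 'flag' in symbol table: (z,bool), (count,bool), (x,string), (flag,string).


Lookup 'flag' → type string


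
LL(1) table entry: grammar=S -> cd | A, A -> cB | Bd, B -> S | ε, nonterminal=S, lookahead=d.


For [S, d]: 'd' ∈ FIRST(A)
Entry: S -> A


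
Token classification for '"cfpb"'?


Pattern: double-quoted sequence
Type: STRING_LITERAL


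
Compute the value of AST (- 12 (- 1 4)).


Evaluate inner: (- 1 4) = -3
Evaluate root: (- 12 -3) = 15
Result: 15


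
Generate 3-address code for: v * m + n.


Break into single-operator statements:
t1 = v * m
t2 = t1 + n


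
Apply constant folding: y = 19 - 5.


19 - 5 = 14 at compile time
Optimized: y = 14


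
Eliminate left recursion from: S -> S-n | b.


Left-recursive alternatives: S-n; non-recursive: b
Introduce S': S -> bS', S' -> -nS' | ε


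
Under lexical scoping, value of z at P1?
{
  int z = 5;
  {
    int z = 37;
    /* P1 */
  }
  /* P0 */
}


z declared in the same block as P1
z = 37


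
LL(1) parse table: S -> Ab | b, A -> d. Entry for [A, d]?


For [A, d]: 'd' ∈ FIRST(d)
Entry: A -> d


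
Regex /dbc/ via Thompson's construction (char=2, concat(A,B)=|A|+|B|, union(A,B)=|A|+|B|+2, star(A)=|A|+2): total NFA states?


Syntax tree has 3 char leaf(s), 0 union(s), 0 star(s)
chars contribute 3×2 = 6; each union adds +2; each star adds +2
Total: 6 + 0 + 0 = 6 states


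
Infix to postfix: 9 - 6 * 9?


* has higher precedence, evaluate 6*9 first
Postfix: 9 6 9 * -


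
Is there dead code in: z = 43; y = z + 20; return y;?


z is read by y's definition; y is returned
No dead code


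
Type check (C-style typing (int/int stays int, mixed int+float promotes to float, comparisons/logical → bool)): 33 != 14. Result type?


Operand types: int != int
Rule: comparison yields bool
Result type: bool


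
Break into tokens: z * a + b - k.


Scan left to right, longest-match per lexeme
Tokens: ID(z), OP(*), ID(a), OP(+), ID(b), OP(-), ID(k)


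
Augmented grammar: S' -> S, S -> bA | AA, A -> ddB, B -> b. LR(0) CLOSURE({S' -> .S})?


Start: S' -> .S
For each item with dot before a nonterminal B, add B -> .γ for every B-production
Closure: [S' -> .S, S -> .bA, S -> .AA, A -> .ddB]


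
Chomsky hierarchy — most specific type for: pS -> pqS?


LHS has context (more than one symbol) and |LHS| ≤ |RHS|
Classification: Type 1 (Context-Sensitive)


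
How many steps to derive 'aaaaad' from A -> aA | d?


Derivation: A => aA => aaA => aaaA => aaaaA => aaaaaA => aaaaad
Steps: 6


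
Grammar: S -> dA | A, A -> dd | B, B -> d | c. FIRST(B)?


Per alternative of B: FIRST(d) = {d}; FIRST(c) = {c}
FIRST(B) = {c, d}


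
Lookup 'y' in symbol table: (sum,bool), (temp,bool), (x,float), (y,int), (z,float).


Lookup 'y' → type int


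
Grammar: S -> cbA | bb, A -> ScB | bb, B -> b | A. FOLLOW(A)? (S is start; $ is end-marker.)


$ ∈ FOLLOW(S). For each A -> αBβ: add FIRST(β)\{ε} to FOLLOW(B); if β nullable, add FOLLOW(A).
FOLLOW(A) = {$, c}


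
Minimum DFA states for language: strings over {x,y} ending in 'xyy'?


Track the longest suffix of input matching a prefix of 'xyy': 4 classes (prefixes of length 0..3)
Minimal DFA: 4 states


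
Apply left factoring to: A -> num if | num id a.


Common prefix: 'num'
Factored: A -> num A', A' -> if | id a


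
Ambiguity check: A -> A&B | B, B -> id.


precedence layered via separate nonterminal B: deterministic
Unambiguous


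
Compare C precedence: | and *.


'*' is multiplicative (level 10); '|' is bitwise OR (level 3)
Higher level binds tighter
'*' has higher precedence than '|'


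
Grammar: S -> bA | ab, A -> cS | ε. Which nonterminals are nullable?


A nonterminal is nullable iff some alternative derives ε (directly, or every symbol in it is nullable)
Nullable: {A}


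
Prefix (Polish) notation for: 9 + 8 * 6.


'*' binds tighter: tree is (+ 9 (* 8 6))
Prefix: + 9 * 8 6


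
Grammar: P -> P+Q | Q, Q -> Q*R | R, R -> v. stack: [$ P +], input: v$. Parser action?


no handle ('P+' is not any RHS); shift 'v'
Action: shift


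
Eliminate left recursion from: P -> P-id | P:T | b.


Left-recursive alternatives: P-id, P:T; non-recursive: b
Introduce P': P -> bP', P' -> -idP' | :TP' | ε


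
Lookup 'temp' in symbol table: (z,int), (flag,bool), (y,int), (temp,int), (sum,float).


Lookup 'temp' → type int


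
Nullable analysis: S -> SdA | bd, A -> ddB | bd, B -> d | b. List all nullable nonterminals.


A nonterminal is nullable iff some alternative derives ε (directly, or every symbol in it is nullable)
Nullable: {}


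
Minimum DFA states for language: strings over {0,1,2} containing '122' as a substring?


KMP-style automaton: 3 progress states + 1 absorbing accept = 4
Minimal DFA: 4 states


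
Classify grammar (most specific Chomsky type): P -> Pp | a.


Left-linear: every RHS is a terminal or one nonterminal followed by a terminal
Classification: Type 3 (Regular)


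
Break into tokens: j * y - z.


Scan left to right, longest-match per lexeme
Tokens: ID(j), OP(*), ID(y), OP(-), ID(z)


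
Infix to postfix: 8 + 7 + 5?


Left to right (same or higher precedence on left)
Postfix: 8 7 + 5 +


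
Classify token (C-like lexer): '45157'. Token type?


Pattern: digits only
Type: INTEGER_LITERAL


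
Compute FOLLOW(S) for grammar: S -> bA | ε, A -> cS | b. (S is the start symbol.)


$ ∈ FOLLOW(S). For each A -> αBβ: add FIRST(β)\{ε} to FOLLOW(B); if β nullable, add FOLLOW(A).
FOLLOW(S) = {$}


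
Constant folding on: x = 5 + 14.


5 + 14 = 19 at compile time
Optimized: x = 19


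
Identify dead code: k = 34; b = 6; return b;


k is assigned but never read
Dead: 'k = 34'


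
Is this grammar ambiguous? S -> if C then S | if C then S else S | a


dangling else: 'if C then if C then a else a' parses two ways
Ambiguous


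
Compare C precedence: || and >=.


'>=' is relational (level 7); '||' is logical OR (level 1)
Higher level binds tighter
'>=' has higher precedence than '||'


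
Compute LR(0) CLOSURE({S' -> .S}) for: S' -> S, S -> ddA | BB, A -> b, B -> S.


Start: S' -> .S
For each item with dot before a nonterminal B, add B -> .γ for every B-production
Closure: [S' -> .S, S -> .ddA, S -> .BB, B -> .S]


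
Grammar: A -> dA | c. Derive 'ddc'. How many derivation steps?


Derivation: A => dA => ddA => ddc
Steps: 3


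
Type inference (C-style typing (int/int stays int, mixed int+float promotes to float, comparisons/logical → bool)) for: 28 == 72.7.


Operand types: int == float
Rule: comparison yields bool
Result type: bool


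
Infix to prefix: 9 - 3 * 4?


'*' binds tighter: tree is (- 9 (* 3 4))
Prefix: - 9 * 3 4


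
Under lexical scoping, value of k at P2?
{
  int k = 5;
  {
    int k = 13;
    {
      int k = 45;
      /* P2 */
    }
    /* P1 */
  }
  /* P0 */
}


k declared in the same block as P2
k = 45


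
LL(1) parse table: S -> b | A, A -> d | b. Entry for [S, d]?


For [S, d]: 'd' ∈ FIRST(A)
Entry: S -> A


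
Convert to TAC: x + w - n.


Break into single-operator statements:
t1 = x + w
t2 = t1 - n


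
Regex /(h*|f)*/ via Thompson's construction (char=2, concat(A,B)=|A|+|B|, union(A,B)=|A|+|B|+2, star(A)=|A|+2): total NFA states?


Syntax tree has 2 char leaf(s), 1 union(s), 2 star(s)
chars contribute 2×2 = 4; each union adds +2; each star adds +2
Total: 4 + 2 + 4 = 10 states


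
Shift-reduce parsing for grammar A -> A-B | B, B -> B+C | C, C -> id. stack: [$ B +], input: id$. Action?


no handle; shift 'id'
Action: shift


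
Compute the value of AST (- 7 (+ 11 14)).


Evaluate inner: (+ 11 14) = 25
Evaluate root: (- 7 25) = -18
Result: -18


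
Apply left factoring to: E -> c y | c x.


Common prefix: 'c'
Factored: E -> c E', E' -> y | x


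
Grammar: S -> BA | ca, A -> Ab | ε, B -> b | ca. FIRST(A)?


Per alternative of A: FIRST(Ab) = {b}; FIRST(ε) = {ε}
FIRST(A) = {b, ε}


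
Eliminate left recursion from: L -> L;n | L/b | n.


Left-recursive alternatives: L;n, L/b; non-recursive: n
Introduce L': L -> nL', L' -> ;nL' | /bL' | ε


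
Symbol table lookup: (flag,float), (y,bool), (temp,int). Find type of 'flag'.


Lookup 'flag' → type float


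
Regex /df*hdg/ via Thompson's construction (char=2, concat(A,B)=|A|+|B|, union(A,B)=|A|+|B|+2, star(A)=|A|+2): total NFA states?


Syntax tree has 5 char leaf(s), 0 union(s), 1 star(s)
chars contribute 5×2 = 10; each union adds +2; each star adds +2
Total: 10 + 0 + 2 = 12 states


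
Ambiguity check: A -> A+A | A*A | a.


'a+a*a' has two parse trees (no precedence encoded between + and *)
Ambiguous


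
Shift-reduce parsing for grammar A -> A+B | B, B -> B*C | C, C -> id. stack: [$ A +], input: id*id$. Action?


no handle ('A+' is not any RHS); shift 'id'
Action: shift


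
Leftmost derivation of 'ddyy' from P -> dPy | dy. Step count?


Derivation: P => dPy => ddyy
Steps: 2


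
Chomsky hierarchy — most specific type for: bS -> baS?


LHS has context (more than one symbol) and |LHS| ≤ |RHS|
Classification: Type 1 (Context-Sensitive)


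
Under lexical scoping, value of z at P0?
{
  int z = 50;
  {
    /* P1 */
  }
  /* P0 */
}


z declared in the same block as P0
z = 50


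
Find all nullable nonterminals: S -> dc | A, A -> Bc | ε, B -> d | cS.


A nonterminal is nullable iff some alternative derives ε (directly, or every symbol in it is nullable)
Nullable: {A, S}


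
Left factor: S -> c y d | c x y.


Common prefix: 'c'
Factored: S -> c S', S' -> y d | x y


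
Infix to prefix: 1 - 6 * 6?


'*' binds tighter: tree is (- 1 (* 6 6))
Prefix: - 1 * 6 6


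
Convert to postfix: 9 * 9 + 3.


Left to right (same or higher precedence on left)
Postfix: 9 9 * 3 +


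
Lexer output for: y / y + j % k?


Scan left to right, longest-match per lexeme
Tokens: ID(y), OP(/), ID(y), OP(+), ID(j), OP(%), ID(k)


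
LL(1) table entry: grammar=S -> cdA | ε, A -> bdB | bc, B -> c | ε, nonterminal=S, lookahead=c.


For [S, c]: 'c' ∈ FIRST(cdA)
Entry: S -> cdA


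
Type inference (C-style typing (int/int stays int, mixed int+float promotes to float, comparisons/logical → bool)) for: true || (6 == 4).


Operand types: bool || bool
Rule: logical operators take bool operands and yield bool
Result type: bool


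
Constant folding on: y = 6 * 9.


6 * 9 = 54 at compile time
Optimized: y = 54


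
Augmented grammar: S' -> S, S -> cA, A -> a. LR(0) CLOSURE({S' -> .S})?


Start: S' -> .S
For each item with dot before a nonterminal B, add B -> .γ for every B-production
Closure: [S' -> .S, S -> .cA]


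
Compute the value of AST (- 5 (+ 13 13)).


Evaluate inner: (+ 13 13) = 26
Evaluate root: (- 5 26) = -21
Result: -21


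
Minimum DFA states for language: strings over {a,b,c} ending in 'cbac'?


Track the longest suffix of input matching a prefix of 'cbac': 5 classes (prefixes of length 0..4)
Minimal DFA: 5 states


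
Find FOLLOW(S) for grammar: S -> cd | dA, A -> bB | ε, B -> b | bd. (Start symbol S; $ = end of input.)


$ ∈ FOLLOW(S). For each A -> αBβ: add FIRST(β)\{ε} to FOLLOW(B); if β nullable, add FOLLOW(A).
FOLLOW(S) = {$}


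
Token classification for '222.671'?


Pattern: digits with a decimal point
Type: FLOAT_LITERAL


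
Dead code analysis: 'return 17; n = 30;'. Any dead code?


statement follows a return and is unreachable
Dead: 'n = 30'


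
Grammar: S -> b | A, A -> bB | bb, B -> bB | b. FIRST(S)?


Per alternative of S: FIRST(b) = {b}; FIRST(A) = {b}
FIRST(S) = {b}


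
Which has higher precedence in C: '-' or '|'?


'-' is additive (level 9); '|' is bitwise OR (level 3)
Higher level binds tighter
'-' has higher precedence than '|'


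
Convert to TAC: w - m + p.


Break into single-operator statements:
t1 = w - m
t2 = t1 + p


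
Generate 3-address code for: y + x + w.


Break into single-operator statements:
t1 = y + x
t2 = t1 + w


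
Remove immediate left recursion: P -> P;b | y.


Left-recursive alternatives: P;b; non-recursive: y
Introduce P': P -> yP', P' -> ;bP' | ε


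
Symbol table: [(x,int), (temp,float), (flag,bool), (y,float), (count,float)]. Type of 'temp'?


Lookup 'temp' → type float


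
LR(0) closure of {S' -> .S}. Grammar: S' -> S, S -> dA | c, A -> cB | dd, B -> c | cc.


Start: S' -> .S
For each item with dot before a nonterminal B, add B -> .γ for every B-production
Closure: [S' -> .S, S -> .dA, S -> .c]


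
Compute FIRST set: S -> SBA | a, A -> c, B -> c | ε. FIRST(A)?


Per alternative of A: FIRST(c) = {c}
FIRST(A) = {c}


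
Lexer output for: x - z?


Scan left to right, longest-match per lexeme
Tokens: ID(x), OP(-), ID(z)


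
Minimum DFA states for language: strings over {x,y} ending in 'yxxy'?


Track the longest suffix of input matching a prefix of 'yxxy': 5 classes (prefixes of length 0..4)
Minimal DFA: 5 states


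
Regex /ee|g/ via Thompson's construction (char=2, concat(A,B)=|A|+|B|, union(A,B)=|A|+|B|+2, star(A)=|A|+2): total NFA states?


Syntax tree has 3 char leaf(s), 1 union(s), 0 star(s)
chars contribute 3×2 = 6; each union adds +2; each star adds +2
Total: 6 + 2 + 0 = 8 states


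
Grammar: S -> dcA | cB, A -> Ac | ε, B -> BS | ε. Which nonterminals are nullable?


A nonterminal is nullable iff some alternative derives ε (directly, or every symbol in it is nullable)
Nullable: {A, B}


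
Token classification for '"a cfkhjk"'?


Pattern: double-quoted sequence
Type: STRING_LITERAL


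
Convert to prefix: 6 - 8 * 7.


'*' binds tighter: tree is (- 6 (* 8 7))
Prefix: - 6 * 8 7


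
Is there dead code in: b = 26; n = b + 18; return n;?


b is read by n's definition; n is returned
No dead code


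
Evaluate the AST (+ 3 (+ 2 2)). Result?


Evaluate inner: (+ 2 2) = 4
Evaluate root: (+ 3 4) = 7
Result: 7


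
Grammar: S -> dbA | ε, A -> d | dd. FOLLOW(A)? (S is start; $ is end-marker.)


$ ∈ FOLLOW(S). For each A -> αBβ: add FIRST(β)\{ε} to FOLLOW(B); if β nullable, add FOLLOW(A).
FOLLOW(A) = {$}


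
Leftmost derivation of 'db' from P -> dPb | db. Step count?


Derivation: P => db
Steps: 1


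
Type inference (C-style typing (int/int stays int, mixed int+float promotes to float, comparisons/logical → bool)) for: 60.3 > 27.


Operand types: float > int
Rule: comparison yields bool
Result type: bool


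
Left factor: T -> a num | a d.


Common prefix: 'a'
Factored: T -> a T', T' -> num | d


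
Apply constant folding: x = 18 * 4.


18 * 4 = 72 at compile time
Optimized: x = 72


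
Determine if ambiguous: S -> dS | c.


right-linear, alternatives start with distinct terminals 'd' vs 'c': unique leftmost derivation
Unambiguous


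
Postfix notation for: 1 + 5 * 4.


* has higher precedence, evaluate 5*4 first
Postfix: 1 5 4 * +


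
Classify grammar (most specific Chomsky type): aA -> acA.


LHS has context (more than one symbol) and |LHS| ≤ |RHS|
Classification: Type 1 (Context-Sensitive)


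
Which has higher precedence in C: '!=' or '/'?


'/' is multiplicative (level 10); '!=' is equality (level 6)
Higher level binds tighter
'/' has higher precedence than '!='


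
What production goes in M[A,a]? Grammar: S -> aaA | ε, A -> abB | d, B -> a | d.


For [A, a]: 'a' ∈ FIRST(abB)
Entry: A -> abB


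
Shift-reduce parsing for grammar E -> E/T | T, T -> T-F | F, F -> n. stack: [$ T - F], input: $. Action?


handle 'T-F' on top
Action: reduce (T -> T-F)


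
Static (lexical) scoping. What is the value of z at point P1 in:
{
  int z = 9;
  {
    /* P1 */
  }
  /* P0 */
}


P1's block does not declare z; resolves to the enclosing declaration at depth 0
z = 9


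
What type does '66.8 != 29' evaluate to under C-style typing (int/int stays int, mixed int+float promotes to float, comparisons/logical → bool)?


Operand types: float != int
Rule: comparison yields bool
Result type: bool


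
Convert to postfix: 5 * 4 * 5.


Left to right (same or higher precedence on left)
Postfix: 5 4 * 5 *


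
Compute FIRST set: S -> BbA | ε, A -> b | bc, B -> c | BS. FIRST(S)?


Per alternative of S: FIRST(BbA) = {c}; FIRST(ε) = {ε}
FIRST(S) = {c, ε}


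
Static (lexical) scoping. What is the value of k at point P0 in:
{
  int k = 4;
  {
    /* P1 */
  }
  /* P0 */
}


k declared in the same block as P0
k = 4


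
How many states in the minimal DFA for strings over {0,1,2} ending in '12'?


Track the longest suffix of input matching a prefix of '12': 3 classes (prefixes of length 0..2)
Minimal DFA: 3 states


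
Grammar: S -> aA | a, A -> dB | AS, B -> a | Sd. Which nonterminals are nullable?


A nonterminal is nullable iff some alternative derives ε (directly, or every symbol in it is nullable)
Nullable: {}


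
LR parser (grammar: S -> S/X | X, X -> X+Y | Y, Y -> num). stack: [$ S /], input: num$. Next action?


no handle ('S/' is not any RHS); shift 'num'
Action: shift


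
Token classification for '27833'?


Pattern: digits only
Type: INTEGER_LITERAL


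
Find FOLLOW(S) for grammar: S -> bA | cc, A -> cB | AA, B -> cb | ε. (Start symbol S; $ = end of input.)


$ ∈ FOLLOW(S). For each A -> αBβ: add FIRST(β)\{ε} to FOLLOW(B); if β nullable, add FOLLOW(A).
FOLLOW(S) = {$}


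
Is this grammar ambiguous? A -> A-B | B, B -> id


precedence layered via separate nonterminal B: deterministic
Unambiguous


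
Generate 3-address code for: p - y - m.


Break into single-operator statements:
t1 = p - y
t2 = t1 - m


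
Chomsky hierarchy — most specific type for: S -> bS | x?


Right-linear: every RHS is a terminal or a terminal followed by one nonterminal
Classification: Type 3 (Regular)


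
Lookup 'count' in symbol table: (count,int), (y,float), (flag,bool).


Lookup 'count' → type int


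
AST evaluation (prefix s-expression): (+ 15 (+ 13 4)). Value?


Evaluate inner: (+ 13 4) = 17
Evaluate root: (+ 15 17) = 32
Result: 32


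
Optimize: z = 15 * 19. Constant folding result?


15 * 19 = 285 at compile time
Optimized: z = 285


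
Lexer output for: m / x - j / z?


Scan left to right, longest-match per lexeme
Tokens: ID(m), OP(/), ID(x), OP(-), ID(j), OP(/), ID(z)


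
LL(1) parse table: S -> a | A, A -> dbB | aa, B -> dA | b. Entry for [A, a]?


For [A, a]: 'a' ∈ FIRST(aa)
Entry: A -> aa


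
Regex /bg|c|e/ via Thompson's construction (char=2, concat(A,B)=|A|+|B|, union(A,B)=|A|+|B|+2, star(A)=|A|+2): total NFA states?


Syntax tree has 4 char leaf(s), 2 union(s), 0 star(s)
chars contribute 4×2 = 8; each union adds +2; each star adds +2
Total: 8 + 4 + 0 = 12 states


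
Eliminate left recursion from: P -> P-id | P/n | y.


Left-recursive alternatives: P-id, P/n; non-recursive: y
Introduce P': P -> yP', P' -> -idP' | /nP' | ε


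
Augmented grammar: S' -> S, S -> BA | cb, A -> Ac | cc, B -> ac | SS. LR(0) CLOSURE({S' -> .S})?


Start: S' -> .S
For each item with dot before a nonterminal B, add B -> .γ for every B-production
Closure: [S' -> .S, S -> .BA, S -> .cb, B -> .ac, B -> .SS]


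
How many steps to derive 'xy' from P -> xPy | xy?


Derivation: P => xy
Steps: 1


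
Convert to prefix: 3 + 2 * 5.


'*' binds tighter: tree is (+ 3 (* 2 5))
Prefix: + 3 * 2 5


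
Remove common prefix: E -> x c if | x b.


Common prefix: 'x'
Factored: E -> x E', E' -> c if | b


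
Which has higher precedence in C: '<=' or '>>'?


'>>' is shift (level 8); '<=' is relational (level 7)
Higher level binds tighter
'>>' has higher precedence than '<='


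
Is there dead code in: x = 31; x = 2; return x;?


first assignment to x is overwritten before any read
Dead: 'x = 31'


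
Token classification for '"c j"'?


Pattern: double-quoted sequence
Type: STRING_LITERAL


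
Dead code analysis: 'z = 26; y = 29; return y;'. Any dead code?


z is assigned but never read
Dead: 'z = 26'


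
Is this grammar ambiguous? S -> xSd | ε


balanced x^n…d^n: each string has a unique parse
Unambiguous


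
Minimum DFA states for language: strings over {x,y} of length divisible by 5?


Track length mod 5: states 0..4, accept at 0
Minimal DFA: 5 states


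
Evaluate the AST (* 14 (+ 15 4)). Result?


Evaluate inner: (+ 15 4) = 19
Evaluate root: (* 14 19) = 266
Result: 266


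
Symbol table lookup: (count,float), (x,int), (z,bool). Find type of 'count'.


Lookup 'count' → type float


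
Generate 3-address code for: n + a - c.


Break into single-operator statements:
t1 = n + a
t2 = t1 - c


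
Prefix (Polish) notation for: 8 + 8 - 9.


left-to-right (same/higher precedence on left): tree is (- (+ 8 8) 9)
Prefix: - + 8 8 9


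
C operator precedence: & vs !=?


'!=' is equality (level 6); '&' is bitwise AND (level 5)
Higher level binds tighter
'!=' has higher precedence than '&'


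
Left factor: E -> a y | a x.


Common prefix: 'a'
Factored: E -> a E', E' -> y | x


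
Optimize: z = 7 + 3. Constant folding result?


7 + 3 = 10 at compile time
Optimized: z = 10


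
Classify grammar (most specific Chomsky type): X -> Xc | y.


Left-linear: every RHS is a terminal or one nonterminal followed by a terminal
Classification: Type 3 (Regular)


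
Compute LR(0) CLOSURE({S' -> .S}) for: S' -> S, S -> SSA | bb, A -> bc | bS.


Start: S' -> .S
For each item with dot before a nonterminal B, add B -> .γ for every B-production
Closure: [S' -> .S, S -> .SSA, S -> .bb]


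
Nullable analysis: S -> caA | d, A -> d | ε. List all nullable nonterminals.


A nonterminal is nullable iff some alternative derives ε (directly, or every symbol in it is nullable)
Nullable: {A}


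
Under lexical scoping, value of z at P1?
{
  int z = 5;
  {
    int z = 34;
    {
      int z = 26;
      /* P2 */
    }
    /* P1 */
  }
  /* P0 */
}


z declared in the same block as P1
z = 34


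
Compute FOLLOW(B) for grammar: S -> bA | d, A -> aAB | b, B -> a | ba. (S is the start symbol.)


$ ∈ FOLLOW(S). For each A -> αBβ: add FIRST(β)\{ε} to FOLLOW(B); if β nullable, add FOLLOW(A).
FOLLOW(B) = {$, a, b}


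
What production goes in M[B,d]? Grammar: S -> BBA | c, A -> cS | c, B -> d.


For [B, d]: 'd' ∈ FIRST(d)
Entry: B -> d


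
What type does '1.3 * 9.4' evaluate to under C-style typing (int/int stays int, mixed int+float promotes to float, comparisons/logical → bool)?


Operand types: float * float
Rule: mixed int/float promotes to float; int/int stays int
Result type: float


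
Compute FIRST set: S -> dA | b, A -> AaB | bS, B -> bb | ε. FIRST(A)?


Per alternative of A: FIRST(AaB) = {b}; FIRST(bS) = {b}
FIRST(A) = {b}


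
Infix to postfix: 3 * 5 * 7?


Left to right (same or higher precedence on left)
Postfix: 3 5 * 7 *


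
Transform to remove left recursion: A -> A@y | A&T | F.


Left-recursive alternatives: A@y, A&T; non-recursive: F
Introduce A': A -> FA', A' -> @yA' | &TA' | ε


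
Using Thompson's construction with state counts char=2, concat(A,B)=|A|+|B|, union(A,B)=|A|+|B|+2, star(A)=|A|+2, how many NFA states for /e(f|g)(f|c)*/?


Syntax tree has 5 char leaf(s), 2 union(s), 1 star(s)
chars contribute 5×2 = 10; each union adds +2; each star adds +2
Total: 10 + 4 + 2 = 16 states


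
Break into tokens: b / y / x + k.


Scan left to right, longest-match per lexeme
Tokens: ID(b), OP(/), ID(y), OP(/), ID(x), OP(+), ID(k)


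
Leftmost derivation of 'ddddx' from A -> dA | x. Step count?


Derivation: A => dA => ddA => dddA => ddddA => ddddx
Steps: 5


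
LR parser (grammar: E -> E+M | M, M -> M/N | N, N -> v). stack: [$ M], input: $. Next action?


lookahead ∉ {/} so M won't extend; reduce E -> M
Action: reduce (E -> M)


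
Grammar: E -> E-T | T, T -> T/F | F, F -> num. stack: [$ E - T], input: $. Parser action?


handle 'E-T' on top; lookahead ∈ FOLLOW(E) = {-, $}
Action: reduce (E -> E-T)


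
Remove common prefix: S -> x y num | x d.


Common prefix: 'x'
Factored: S -> x S', S' -> y num | d


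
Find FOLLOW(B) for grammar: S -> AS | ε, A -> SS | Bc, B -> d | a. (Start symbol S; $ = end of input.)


$ ∈ FOLLOW(S). For each A -> αBβ: add FIRST(β)\{ε} to FOLLOW(B); if β nullable, add FOLLOW(A).
FOLLOW(B) = {c}


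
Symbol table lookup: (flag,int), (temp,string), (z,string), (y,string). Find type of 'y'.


Lookup 'y' → type string


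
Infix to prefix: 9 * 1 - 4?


left-to-right (same/higher precedence on left): tree is (- (* 9 1) 4)
Prefix: - * 9 1 4


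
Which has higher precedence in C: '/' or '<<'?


'/' is multiplicative (level 10); '<<' is shift (level 8)
Higher level binds tighter
'/' has higher precedence than '<<'


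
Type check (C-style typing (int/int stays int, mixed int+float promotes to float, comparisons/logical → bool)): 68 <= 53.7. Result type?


Operand types: int <= float
Rule: comparison yields bool
Result type: bool


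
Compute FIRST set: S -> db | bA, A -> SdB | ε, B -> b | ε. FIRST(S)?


Per alternative of S: FIRST(db) = {d}; FIRST(bA) = {b}
FIRST(S) = {b, d}


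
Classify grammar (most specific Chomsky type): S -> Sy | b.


Left-linear: every RHS is a terminal or one nonterminal followed by a terminal
Classification: Type 3 (Regular)


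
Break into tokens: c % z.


Scan left to right, longest-match per lexeme
Tokens: ID(c), OP(%), ID(z)


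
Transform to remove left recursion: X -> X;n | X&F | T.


Left-recursive alternatives: X;n, X&F; non-recursive: T
Introduce X': X -> TX', X' -> ;nX' | &FX' | ε


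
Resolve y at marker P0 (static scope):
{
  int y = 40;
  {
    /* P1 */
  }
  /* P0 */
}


y declared in the same block as P0
y = 40


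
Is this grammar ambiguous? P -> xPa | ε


balanced x^n…a^n: each string has a unique parse
Unambiguous


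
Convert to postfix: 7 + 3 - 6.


Left to right (same or higher precedence on left)
Postfix: 7 3 + 6 -


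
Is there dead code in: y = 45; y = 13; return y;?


first assignment to y is overwritten before any read
Dead: 'y = 45'


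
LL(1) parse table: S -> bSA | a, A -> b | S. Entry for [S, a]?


For [S, a]: 'a' ∈ FIRST(a)
Entry: S -> a


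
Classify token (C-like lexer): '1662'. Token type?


Pattern: digits only
Type: INTEGER_LITERAL


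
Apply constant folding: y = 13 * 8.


13 * 8 = 104 at compile time
Optimized: y = 104


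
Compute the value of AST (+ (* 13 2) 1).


Evaluate inner: (* 13 2) = 26
Evaluate root: (+ 26 1) = 27
Result: 27


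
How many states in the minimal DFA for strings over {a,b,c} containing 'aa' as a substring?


KMP-style automaton: 2 progress states + 1 absorbing accept = 3
Minimal DFA: 3 states


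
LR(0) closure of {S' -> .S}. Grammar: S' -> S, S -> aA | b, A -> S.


Start: S' -> .S
For each item with dot before a nonterminal B, add B -> .γ for every B-production
Closure: [S' -> .S, S -> .aA, S -> .b]
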